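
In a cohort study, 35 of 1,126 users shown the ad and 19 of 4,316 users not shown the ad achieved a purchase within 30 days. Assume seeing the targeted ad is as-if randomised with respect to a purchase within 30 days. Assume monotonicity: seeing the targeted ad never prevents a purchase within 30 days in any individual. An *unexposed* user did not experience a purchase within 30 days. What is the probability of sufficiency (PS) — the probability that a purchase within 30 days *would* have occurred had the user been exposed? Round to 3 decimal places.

PS ≈ 0.027

p₁ = P(outcome | exposed) = 35/1126 = 0.031083
p₀ = P(outcome | unexposed) = 19/4316 = 0.0044022
Under exogeneity and monotonicity, PS = (p₁ − p₀) / (1 − p₀).
PS = (0.031083 − 0.0044022) / (1 − 0.0044022) = 0.026681 / 0.9956 ≈ 0.0268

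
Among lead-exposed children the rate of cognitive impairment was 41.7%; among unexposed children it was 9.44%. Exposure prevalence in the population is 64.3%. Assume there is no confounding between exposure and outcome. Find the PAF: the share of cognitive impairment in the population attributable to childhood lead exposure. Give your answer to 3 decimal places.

p₁ = 0.417, p₀ = 0.0944.
Overall risk P(Y=1) = π·p₁ + (1−π)·p₀ = 0.643×0.417 + 0.357×0.0944 = 0.30183.
Under exogeneity, PAF = [P(Y=1) − p₀] / P(Y=1).
PAF = (0.30183 − 0.0944) / 0.30183 ≈ 0.6872

PAF ≈ 0.687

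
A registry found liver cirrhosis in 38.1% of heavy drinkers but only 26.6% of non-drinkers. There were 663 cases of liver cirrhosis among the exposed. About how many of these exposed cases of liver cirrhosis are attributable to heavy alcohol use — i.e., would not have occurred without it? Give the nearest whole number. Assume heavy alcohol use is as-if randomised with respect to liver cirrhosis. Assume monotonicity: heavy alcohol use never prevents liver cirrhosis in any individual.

p₁ = 0.381, p₀ = 0.266.
PN = (p₁ − p₀)/p₁ = (0.381 − 0.266) / 0.381 ≈ 0.30184.
Attributable cases ≈ PN × (exposed cases) = 0.30184 × 663 ≈ 200.12.

about 200 cases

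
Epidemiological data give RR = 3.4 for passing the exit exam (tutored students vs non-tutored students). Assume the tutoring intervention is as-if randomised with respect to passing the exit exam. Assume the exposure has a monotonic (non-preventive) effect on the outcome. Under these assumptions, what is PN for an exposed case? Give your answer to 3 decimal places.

PN ≈ 0.706

Under exogeneity and monotonicity, PN = (RR − 1) / RR = 1 − 1/RR.
PN = (3.4 − 1) / 3.4 = 2.4 / 3.4 ≈ 0.7059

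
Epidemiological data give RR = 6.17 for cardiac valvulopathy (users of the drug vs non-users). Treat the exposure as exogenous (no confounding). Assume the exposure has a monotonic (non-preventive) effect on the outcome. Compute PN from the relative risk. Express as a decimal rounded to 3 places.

Under exogeneity and monotonicity, PN = (RR − 1) / RR = 1 − 1/RR.
PN = (6.17 − 1) / 6.17 = 5.17 / 6.17 ≈ 0.8379

PN ≈ 0.838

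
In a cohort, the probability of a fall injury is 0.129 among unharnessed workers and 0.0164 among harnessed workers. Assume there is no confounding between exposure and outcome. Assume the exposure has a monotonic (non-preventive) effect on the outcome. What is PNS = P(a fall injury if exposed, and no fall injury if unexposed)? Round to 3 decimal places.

PNS ≈ 0.113

Let p₁ = 0.129, p₀ = 0.0164.
Under exogeneity and monotonicity, PNS = p₁ − p₀.
PNS = 0.129 − 0.0164 = 0.1126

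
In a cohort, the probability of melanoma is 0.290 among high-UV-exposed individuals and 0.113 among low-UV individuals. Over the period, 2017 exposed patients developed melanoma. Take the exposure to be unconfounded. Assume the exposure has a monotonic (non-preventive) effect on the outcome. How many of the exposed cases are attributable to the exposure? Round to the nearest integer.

Let p₁ = 0.29, p₀ = 0.113.
PN = (p₁ − p₀)/p₁ = (0.29 − 0.113) / 0.29 ≈ 0.61034.
Attributable cases ≈ PN × (exposed cases) = 0.61034 × 2017 ≈ 1231.07.

about 1231 cases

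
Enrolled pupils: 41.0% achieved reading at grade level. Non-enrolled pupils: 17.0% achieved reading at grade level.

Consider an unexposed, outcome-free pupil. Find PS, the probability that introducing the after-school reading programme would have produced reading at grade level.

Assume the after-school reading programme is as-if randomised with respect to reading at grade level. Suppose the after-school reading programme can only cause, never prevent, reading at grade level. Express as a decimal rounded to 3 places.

PS ≈ 0.289

p₁ = 0.41, p₀ = 0.17.
Under exogeneity and monotonicity, PS = (p₁ − p₀) / (1 − p₀).
PS = (0.41 − 0.17) / (1 − 0.17) = 0.24 / 0.83 ≈ 0.2892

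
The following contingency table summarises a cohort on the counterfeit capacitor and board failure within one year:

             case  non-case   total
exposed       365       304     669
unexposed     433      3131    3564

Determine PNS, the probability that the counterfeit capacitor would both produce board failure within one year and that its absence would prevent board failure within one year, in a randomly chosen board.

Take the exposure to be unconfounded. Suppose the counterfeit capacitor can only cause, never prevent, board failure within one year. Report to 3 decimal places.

p₁ = P(outcome | exposed) = 365/669 = 0.54559
p₀ = P(outcome | unexposed) = 433/3564 = 0.12149
Under exogeneity and monotonicity, PNS = p₁ − p₀.
PNS = 0.54559 − 0.12149 = 0.4241

PNS ≈ 0.424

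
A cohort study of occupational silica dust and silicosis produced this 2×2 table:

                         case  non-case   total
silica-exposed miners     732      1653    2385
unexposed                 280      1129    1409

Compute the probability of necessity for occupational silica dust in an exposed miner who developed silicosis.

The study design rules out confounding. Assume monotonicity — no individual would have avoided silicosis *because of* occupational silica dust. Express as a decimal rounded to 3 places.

PN ≈ 0.353

p₁ = P(outcome | exposed) = 732/2385 = 0.30692
p₀ = P(outcome | unexposed) = 280/1409 = 0.19872
Under exogeneity and monotonicity, PN = (p₁ − p₀)/p₁.
PN = (0.30692 − 0.19872) / 0.30692 ≈ 0.3525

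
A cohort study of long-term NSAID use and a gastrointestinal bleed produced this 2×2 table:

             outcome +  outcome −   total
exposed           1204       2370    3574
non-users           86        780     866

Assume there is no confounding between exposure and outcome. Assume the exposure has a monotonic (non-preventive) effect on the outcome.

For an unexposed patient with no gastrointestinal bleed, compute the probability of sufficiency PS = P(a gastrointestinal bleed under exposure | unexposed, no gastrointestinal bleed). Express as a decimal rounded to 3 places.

p₁ = P(outcome | exposed) = 1204/3574 = 0.33688
p₀ = P(outcome | unexposed) = 86/866 = 0.099307
Under exogeneity and monotonicity, PS = (p₁ − p₀)/(1 − p₀).
PS = (0.33688 − 0.099307) / 0.90069 ≈ 0.2638

PS ≈ 0.264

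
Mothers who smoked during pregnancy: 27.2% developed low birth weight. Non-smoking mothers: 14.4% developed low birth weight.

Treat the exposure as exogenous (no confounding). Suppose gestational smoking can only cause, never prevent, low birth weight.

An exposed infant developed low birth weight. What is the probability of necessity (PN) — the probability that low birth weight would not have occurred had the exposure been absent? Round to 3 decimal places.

p₁ = 0.272, p₀ = 0.144.
Under exogeneity and monotonicity, PN = (p₁ − p₀) / p₁.
PN = (0.272 − 0.144) / 0.272 = 0.128 / 0.272 ≈ 0.4706

PN ≈ 0.471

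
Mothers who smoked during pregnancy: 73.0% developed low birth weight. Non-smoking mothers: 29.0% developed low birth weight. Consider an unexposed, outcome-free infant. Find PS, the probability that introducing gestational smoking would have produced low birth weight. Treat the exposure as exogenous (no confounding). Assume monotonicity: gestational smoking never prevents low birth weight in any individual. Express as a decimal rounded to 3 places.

p₁ = 0.73, p₀ = 0.29.
Under exogeneity and monotonicity, PS = (p₁ − p₀) / (1 − p₀).
PS = (0.73 − 0.29) / (1 − 0.29) = 0.44 / 0.71 ≈ 0.6197

PS ≈ 0.620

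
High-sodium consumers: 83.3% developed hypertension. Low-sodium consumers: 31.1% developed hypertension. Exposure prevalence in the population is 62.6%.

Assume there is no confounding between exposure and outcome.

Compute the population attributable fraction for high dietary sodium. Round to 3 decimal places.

p₁ = 0.833, p₀ = 0.311.
Overall risk P(Y=1) = π·p₁ + (1−π)·p₀ = 0.626×0.833 + 0.374×0.311 = 0.63777.
Under exogeneity, PAF = [P(Y=1) − p₀] / P(Y=1).
PAF = (0.63777 − 0.311) / 0.63777 ≈ 0.5124

PAF ≈ 0.512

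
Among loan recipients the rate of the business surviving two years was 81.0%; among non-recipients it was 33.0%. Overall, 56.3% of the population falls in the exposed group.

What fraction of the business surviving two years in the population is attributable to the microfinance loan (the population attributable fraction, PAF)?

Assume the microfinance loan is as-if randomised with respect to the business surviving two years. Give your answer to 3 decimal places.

p₁ = 0.81, p₀ = 0.33.
Overall risk P(Y=1) = π·p₁ + (1−π)·p₀ = 0.563×0.81 + 0.437×0.33 = 0.60024.
Under exogeneity, PAF = [P(Y=1) − p₀] / P(Y=1).
PAF = (0.60024 − 0.33) / 0.60024 ≈ 0.4502

PAF ≈ 0.450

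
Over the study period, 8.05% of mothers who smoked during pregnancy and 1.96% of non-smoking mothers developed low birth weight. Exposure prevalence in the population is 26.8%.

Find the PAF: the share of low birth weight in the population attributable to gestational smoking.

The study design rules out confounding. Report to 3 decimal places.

p₁ = 0.0805, p₀ = 0.0196.
Overall risk P(Y=1) = π·p₁ + (1−π)·p₀ = 0.268×0.0805 + 0.732×0.0196 = 0.035921.
Under exogeneity, PAF = [P(Y=1) − p₀] / P(Y=1).
PAF = (0.035921 − 0.0196) / 0.035921 ≈ 0.4544

PAF ≈ 0.454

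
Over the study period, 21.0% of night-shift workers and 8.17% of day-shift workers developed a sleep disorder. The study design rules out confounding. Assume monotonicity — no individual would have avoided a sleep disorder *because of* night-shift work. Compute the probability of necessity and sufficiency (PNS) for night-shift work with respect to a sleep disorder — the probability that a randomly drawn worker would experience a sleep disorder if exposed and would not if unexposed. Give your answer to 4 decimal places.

p₁ = 0.21, p₀ = 0.0817.
Under exogeneity and monotonicity, PNS = p₁ − p₀.
PNS = 0.21 − 0.0817 = 0.1283

PNS ≈ 0.1283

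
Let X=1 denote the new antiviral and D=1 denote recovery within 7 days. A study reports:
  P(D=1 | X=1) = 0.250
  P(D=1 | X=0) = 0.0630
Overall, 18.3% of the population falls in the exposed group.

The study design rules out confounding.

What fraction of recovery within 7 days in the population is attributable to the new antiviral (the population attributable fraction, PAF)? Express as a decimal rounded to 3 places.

PAF ≈ 0.352

Let p₁ = 0.25, p₀ = 0.063.
Overall risk P(Y=1) = π·p₁ + (1−π)·p₀ = 0.183×0.25 + 0.817×0.063 = 0.097221.
Under exogeneity, PAF = [P(Y=1) − p₀] / P(Y=1).
PAF = (0.097221 − 0.063) / 0.097221 ≈ 0.3520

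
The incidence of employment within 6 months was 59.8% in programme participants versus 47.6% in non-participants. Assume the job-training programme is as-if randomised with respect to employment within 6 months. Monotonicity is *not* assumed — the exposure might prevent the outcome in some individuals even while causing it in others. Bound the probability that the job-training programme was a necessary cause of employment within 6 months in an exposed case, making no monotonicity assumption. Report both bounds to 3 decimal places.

0.204 ≤ PN ≤ 0.876

p₁ = 0.598, p₀ = 0.476.
Under exogeneity alone the bounds on PN are max{0,(p₁−p₀)/p₁} ≤ PN ≤ min{1,(1−p₀)/p₁}.
  lower = (p₁ − p₀)/p₁ = 0.122 / 0.598 ≈ 0.2040
  upper = min{1, (1 − p₀)/p₁} = 0.524 / 0.598 ≈ 0.8763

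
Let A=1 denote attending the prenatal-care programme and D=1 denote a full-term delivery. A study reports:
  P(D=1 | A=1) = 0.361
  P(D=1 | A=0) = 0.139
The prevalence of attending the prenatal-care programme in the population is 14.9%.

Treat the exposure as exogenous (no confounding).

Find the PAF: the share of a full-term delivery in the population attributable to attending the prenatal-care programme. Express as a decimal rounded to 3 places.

PAF ≈ 0.192

Let p₁ = 0.361, p₀ = 0.139.
Overall risk P(Y=1) = π·p₁ + (1−π)·p₀ = 0.149×0.361 + 0.851×0.139 = 0.17208.
Under exogeneity, PAF = [P(Y=1) − p₀] / P(Y=1).
PAF = (0.17208 − 0.139) / 0.17208 ≈ 0.1922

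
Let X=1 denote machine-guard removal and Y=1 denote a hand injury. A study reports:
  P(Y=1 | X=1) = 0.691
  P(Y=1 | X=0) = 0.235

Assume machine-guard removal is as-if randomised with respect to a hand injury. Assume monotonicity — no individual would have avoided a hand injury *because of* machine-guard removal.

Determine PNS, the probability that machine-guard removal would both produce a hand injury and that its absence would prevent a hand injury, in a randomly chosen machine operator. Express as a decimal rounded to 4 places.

PNS ≈ 0.4560

Let p₁ = 0.691, p₀ = 0.235.
Under exogeneity and monotonicity, PNS = p₁ − p₀.
PNS = 0.691 − 0.235 = 0.456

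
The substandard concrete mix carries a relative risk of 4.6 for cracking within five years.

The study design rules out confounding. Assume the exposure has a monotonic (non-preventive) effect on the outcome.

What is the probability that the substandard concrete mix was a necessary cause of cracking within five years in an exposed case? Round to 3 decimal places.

PN ≈ 0.783

Under exogeneity and monotonicity, PN = (RR − 1) / RR = 1 − 1/RR.
PN = (4.6 − 1) / 4.6 = 3.6 / 4.6 ≈ 0.7826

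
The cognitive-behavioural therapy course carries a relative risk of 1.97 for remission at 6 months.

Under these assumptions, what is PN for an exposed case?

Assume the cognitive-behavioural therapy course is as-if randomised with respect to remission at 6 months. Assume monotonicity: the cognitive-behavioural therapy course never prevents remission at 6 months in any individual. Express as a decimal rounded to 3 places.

Under exogeneity and monotonicity, PN = (RR − 1) / RR = 1 − 1/RR.
PN = (1.97 − 1) / 1.97 = 0.97 / 1.97 ≈ 0.4924

PN ≈ 0.492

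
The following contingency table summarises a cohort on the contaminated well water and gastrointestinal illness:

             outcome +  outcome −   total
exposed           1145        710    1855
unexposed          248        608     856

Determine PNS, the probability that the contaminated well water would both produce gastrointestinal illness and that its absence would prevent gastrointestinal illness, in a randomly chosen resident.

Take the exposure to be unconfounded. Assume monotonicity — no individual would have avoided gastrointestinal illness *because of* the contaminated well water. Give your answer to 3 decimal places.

p₁ = P(outcome | exposed) = 1145/1855 = 0.61725
p₀ = P(outcome | unexposed) = 248/856 = 0.28972
Under exogeneity and monotonicity, PNS = p₁ − p₀.
PNS = 0.61725 − 0.28972 = 0.32753

PNS ≈ 0.328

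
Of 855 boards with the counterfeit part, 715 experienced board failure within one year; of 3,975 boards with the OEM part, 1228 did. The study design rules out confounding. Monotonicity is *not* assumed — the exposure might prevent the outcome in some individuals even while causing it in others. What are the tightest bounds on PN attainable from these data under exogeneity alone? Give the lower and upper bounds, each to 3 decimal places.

0.631 ≤ PN ≤ 0.826

p₁ = P(outcome | exposed) = 715/855 = 0.83626
p₀ = P(outcome | unexposed) = 1228/3975 = 0.30893
Under exogeneity alone the bounds on PN are max{0,(p₁−p₀)/p₁} ≤ PN ≤ min{1,(1−p₀)/p₁}.
  lower = (p₁ − p₀)/p₁ = 0.52733 / 0.83626 ≈ 0.6306
  upper = min{1, (1 − p₀)/p₁} = 0.69107 / 0.83626 ≈ 0.8264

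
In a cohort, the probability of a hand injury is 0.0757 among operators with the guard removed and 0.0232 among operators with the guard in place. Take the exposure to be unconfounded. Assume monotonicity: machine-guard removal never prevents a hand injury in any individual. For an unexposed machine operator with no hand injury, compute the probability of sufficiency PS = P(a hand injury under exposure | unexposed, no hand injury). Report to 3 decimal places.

PS ≈ 0.054

Let p₁ = 0.0757, p₀ = 0.0232.
Under exogeneity and monotonicity, PS = (p₁ − p₀) / (1 − p₀).
PS = (0.0757 − 0.0232) / (1 − 0.0232) = 0.0525 / 0.9768 ≈ 0.0537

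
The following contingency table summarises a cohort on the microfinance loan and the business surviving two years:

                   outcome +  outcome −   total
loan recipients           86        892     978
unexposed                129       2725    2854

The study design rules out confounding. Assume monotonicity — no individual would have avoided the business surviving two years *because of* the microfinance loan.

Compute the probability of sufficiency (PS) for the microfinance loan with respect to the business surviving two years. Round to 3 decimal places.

p₁ = P(outcome | exposed) = 86/978 = 0.087935
p₀ = P(outcome | unexposed) = 129/2854 = 0.0452
Under exogeneity and monotonicity, PS = (p₁ − p₀) / (1 − p₀).
PS = (0.087935 − 0.0452) / (1 − 0.0452) = 0.042735 / 0.9548 ≈ 0.0448

PS ≈ 0.045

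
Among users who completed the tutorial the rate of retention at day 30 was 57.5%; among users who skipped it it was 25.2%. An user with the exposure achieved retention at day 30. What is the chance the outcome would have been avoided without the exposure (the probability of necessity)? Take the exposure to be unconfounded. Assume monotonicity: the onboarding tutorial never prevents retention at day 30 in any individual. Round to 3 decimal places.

p₁ = 0.575, p₀ = 0.252.
Under exogeneity and monotonicity, PN = (p₁ − p₀) / p₁.
PN = (0.575 − 0.252) / 0.575 = 0.323 / 0.575 ≈ 0.5617

PN ≈ 0.562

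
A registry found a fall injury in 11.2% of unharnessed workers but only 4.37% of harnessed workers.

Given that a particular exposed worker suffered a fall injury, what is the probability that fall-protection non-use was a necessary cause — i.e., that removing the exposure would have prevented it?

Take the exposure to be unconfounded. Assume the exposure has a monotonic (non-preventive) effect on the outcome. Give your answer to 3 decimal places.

PN ≈ 0.610

p₁ = 0.112, p₀ = 0.0437.
Under exogeneity and monotonicity, PN = (p₁ − p₀) / p₁.
PN = (0.112 − 0.0437) / 0.112 = 0.0683 / 0.112 ≈ 0.6098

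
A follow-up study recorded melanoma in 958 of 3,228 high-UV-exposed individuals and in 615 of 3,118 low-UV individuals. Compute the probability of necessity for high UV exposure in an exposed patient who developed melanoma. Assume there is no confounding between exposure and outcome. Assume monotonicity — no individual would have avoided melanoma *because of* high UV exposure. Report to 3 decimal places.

PN ≈ 0.335

p₁ = P(outcome | exposed) = 958/3228 = 0.29678
p₀ = P(outcome | unexposed) = 615/3118 = 0.19724
Under exogeneity and monotonicity, PN = (p₁ − p₀) / p₁.
PN = (0.29678 − 0.19724) / 0.29678 = 0.099536 / 0.29678 ≈ 0.3354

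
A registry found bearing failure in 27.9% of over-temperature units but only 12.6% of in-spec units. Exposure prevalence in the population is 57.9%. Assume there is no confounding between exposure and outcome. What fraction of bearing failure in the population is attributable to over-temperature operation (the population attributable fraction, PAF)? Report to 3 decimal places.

p₁ = 0.279, p₀ = 0.126.
Overall risk P(Y=1) = π·p₁ + (1−π)·p₀ = 0.579×0.279 + 0.421×0.126 = 0.21459.
Under exogeneity, PAF = [P(Y=1) − p₀] / P(Y=1).
PAF = (0.21459 − 0.126) / 0.21459 ≈ 0.4128

PAF ≈ 0.413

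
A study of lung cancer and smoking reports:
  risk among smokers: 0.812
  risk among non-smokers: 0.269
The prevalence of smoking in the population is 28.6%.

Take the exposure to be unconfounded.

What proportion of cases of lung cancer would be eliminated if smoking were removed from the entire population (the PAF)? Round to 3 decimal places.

Let p₁ = 0.812, p₀ = 0.269.
Overall risk P(Y=1) = π·p₁ + (1−π)·p₀ = 0.286×0.812 + 0.714×0.269 = 0.4243.
Under exogeneity, PAF = [P(Y=1) − p₀] / P(Y=1).
PAF = (0.4243 − 0.269) / 0.4243 ≈ 0.3660

PAF ≈ 0.366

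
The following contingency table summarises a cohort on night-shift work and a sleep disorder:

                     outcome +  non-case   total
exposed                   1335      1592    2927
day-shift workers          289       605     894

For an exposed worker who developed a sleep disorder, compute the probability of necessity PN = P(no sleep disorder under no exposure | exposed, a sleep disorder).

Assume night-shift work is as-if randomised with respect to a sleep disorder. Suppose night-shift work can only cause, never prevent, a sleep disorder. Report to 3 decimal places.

p₁ = P(outcome | exposed) = 1335/2927 = 0.4561
p₀ = P(outcome | unexposed) = 289/894 = 0.32327
Under exogeneity and monotonicity, PN = (p₁ − p₀)/p₁.
PN = (0.4561 − 0.32327) / 0.4561 ≈ 0.2912

PN ≈ 0.291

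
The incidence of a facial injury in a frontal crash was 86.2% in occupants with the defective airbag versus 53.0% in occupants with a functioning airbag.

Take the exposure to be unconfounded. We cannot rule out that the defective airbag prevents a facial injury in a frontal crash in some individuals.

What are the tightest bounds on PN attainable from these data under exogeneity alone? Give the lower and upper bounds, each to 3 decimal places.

0.385 ≤ PN ≤ 0.545

p₁ = 0.862, p₀ = 0.53.
Under exogeneity alone the bounds on PN are max{0,(p₁−p₀)/p₁} ≤ PN ≤ min{1,(1−p₀)/p₁}.
  lower = (p₁ − p₀)/p₁ = 0.332 / 0.862 ≈ 0.3852
  upper = min{1, (1 − p₀)/p₁} = 0.47 / 0.862 ≈ 0.5452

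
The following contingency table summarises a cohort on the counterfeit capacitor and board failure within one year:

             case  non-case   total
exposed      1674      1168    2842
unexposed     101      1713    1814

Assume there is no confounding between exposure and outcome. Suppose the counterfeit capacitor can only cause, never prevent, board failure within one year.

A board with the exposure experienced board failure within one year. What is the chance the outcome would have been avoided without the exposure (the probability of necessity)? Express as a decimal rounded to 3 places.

PN ≈ 0.905

p₁ = P(outcome | exposed) = 1674/2842 = 0.58902
p₀ = P(outcome | unexposed) = 101/1814 = 0.055678
Under exogeneity and monotonicity, PN = (p₁ − p₀)/p₁.
PN = (0.58902 − 0.055678) / 0.58902 ≈ 0.9055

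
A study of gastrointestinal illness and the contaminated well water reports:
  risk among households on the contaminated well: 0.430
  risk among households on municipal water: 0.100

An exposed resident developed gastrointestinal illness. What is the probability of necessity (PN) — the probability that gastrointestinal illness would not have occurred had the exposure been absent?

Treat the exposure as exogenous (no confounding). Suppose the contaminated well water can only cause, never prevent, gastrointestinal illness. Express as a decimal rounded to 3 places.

PN ≈ 0.767

Let p₁ = 0.43, p₀ = 0.1.
Under exogeneity and monotonicity, PN = (p₁ − p₀) / p₁.
PN = (0.43 − 0.1) / 0.43 = 0.33 / 0.43 ≈ 0.7674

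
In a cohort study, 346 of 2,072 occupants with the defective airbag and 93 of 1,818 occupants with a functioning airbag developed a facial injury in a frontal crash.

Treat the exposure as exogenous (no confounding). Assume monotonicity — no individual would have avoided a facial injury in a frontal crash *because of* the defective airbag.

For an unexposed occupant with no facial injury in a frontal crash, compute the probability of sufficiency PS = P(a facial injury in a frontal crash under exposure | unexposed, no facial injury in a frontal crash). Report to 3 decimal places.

p₁ = P(outcome | exposed) = 346/2072 = 0.16699
p₀ = P(outcome | unexposed) = 93/1818 = 0.051155
Under exogeneity and monotonicity, PS = (p₁ − p₀) / (1 − p₀).
PS = (0.16699 − 0.051155) / (1 − 0.051155) = 0.11583 / 0.94884 ≈ 0.1221

PS ≈ 0.122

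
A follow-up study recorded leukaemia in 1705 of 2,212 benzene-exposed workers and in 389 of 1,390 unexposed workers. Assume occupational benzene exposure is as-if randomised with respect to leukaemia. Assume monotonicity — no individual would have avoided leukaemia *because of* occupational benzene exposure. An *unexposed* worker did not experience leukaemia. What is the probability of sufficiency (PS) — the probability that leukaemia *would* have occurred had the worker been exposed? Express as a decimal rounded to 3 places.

PS ≈ 0.682

p₁ = P(outcome | exposed) = 1705/2212 = 0.7708
p₀ = P(outcome | unexposed) = 389/1390 = 0.27986
Under exogeneity and monotonicity, PS = (p₁ − p₀) / (1 − p₀).
PS = (0.7708 − 0.27986) / (1 − 0.27986) = 0.49094 / 0.72014 ≈ 0.6817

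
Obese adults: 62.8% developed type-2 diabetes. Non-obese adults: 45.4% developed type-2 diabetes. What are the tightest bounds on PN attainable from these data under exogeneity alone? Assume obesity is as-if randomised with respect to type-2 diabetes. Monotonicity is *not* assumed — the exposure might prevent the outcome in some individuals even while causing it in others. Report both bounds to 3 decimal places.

0.277 ≤ PN ≤ 0.869

p₁ = 0.628, p₀ = 0.454.
Under exogeneity alone the bounds on PN are max{0,(p₁−p₀)/p₁} ≤ PN ≤ min{1,(1−p₀)/p₁}.
  lower = (p₁ − p₀)/p₁ = 0.174 / 0.628 ≈ 0.2771
  upper = min{1, (1 − p₀)/p₁} = 0.546 / 0.628 ≈ 0.8694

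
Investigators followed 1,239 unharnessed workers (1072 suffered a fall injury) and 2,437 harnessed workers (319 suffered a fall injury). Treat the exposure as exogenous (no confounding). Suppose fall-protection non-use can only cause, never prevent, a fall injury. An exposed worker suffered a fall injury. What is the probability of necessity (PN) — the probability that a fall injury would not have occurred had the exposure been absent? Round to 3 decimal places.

PN ≈ 0.849

p₁ = P(outcome | exposed) = 1072/1239 = 0.86521
p₀ = P(outcome | unexposed) = 319/2437 = 0.1309
Under exogeneity and monotonicity, PN = (p₁ − p₀) / p₁.
PN = (0.86521 − 0.1309) / 0.86521 = 0.73432 / 0.86521 ≈ 0.8487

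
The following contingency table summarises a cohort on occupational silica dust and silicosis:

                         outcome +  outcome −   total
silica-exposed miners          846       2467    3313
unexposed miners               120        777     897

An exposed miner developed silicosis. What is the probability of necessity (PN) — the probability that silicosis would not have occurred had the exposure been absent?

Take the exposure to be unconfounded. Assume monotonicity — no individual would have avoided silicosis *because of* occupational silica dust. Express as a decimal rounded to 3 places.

PN ≈ 0.476

p₁ = P(outcome | exposed) = 846/3313 = 0.25536
p₀ = P(outcome | unexposed) = 120/897 = 0.13378
Under exogeneity and monotonicity, PN = (p₁ − p₀)/p₁.
PN = (0.25536 − 0.13378) / 0.25536 ≈ 0.4761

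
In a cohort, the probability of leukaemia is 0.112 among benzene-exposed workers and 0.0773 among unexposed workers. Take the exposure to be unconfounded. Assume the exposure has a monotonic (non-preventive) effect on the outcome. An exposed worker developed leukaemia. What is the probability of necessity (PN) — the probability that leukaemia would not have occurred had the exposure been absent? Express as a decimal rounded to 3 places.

Let p₁ = 0.112, p₀ = 0.0773.
Under exogeneity and monotonicity, PN = (p₁ − p₀) / p₁.
PN = (0.112 − 0.0773) / 0.112 = 0.0347 / 0.112 ≈ 0.3098

PN ≈ 0.310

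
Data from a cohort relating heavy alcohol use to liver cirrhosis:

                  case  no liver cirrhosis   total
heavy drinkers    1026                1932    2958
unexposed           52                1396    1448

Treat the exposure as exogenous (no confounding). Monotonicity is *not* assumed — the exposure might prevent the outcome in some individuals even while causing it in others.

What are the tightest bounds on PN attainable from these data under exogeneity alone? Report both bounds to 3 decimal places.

0.896 ≤ PN ≤ 1.000

p₁ = P(outcome | exposed) = 1026/2958 = 0.34686
p₀ = P(outcome | unexposed) = 52/1448 = 0.035912
Under exogeneity alone the bounds on PN are max{0,(p₁−p₀)/p₁} ≤ PN ≤ min{1,(1−p₀)/p₁}.
  lower = (p₁ − p₀)/p₁ = 0.31094 / 0.34686 ≈ 0.8965
  upper = min{1, (1 − p₀)/p₁} = 0.96409 / 0.34686 ≈ 2.7795 → capped at 1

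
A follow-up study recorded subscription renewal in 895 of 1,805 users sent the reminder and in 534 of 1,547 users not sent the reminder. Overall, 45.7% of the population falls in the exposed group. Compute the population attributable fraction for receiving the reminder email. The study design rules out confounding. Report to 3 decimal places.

p₁ = P(outcome | exposed) = 895/1805 = 0.49584
p₀ = P(outcome | unexposed) = 534/1547 = 0.34518
Overall risk P(Y=1) = π·p₁ + (1−π)·p₀ = 0.457×0.49584 + 0.543×0.34518 = 0.41404.
Under exogeneity, PAF = [P(Y=1) − p₀] / P(Y=1).
PAF = (0.41404 − 0.34518) / 0.41404 ≈ 0.1663

PAF ≈ 0.166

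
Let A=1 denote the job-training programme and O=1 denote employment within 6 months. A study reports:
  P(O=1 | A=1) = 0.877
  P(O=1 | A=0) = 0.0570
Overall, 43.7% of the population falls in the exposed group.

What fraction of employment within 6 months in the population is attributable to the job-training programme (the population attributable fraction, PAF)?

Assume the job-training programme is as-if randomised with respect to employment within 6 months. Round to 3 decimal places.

Let p₁ = 0.877, p₀ = 0.057.
Overall risk P(Y=1) = π·p₁ + (1−π)·p₀ = 0.437×0.877 + 0.563×0.057 = 0.41534.
Under exogeneity, PAF = [P(Y=1) − p₀] / P(Y=1).
PAF = (0.41534 − 0.057) / 0.41534 ≈ 0.8628

PAF ≈ 0.863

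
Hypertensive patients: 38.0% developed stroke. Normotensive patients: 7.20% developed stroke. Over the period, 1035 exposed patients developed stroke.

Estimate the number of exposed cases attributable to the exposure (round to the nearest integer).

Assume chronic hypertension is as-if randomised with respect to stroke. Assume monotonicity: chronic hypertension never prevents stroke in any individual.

p₁ = 0.38, p₀ = 0.072.
PN = (p₁ − p₀)/p₁ = (0.38 − 0.072) / 0.38 ≈ 0.81053.
Attributable cases ≈ PN × (exposed cases) = 0.81053 × 1035 ≈ 838.89.

about 839 cases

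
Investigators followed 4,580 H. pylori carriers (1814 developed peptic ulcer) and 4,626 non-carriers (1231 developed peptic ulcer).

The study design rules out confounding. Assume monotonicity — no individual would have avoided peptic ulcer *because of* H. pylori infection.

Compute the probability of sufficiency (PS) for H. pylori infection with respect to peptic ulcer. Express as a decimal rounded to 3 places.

PS ≈ 0.177

p₁ = P(outcome | exposed) = 1814/4580 = 0.39607
p₀ = P(outcome | unexposed) = 1231/4626 = 0.2661
Under exogeneity and monotonicity, PS = (p₁ − p₀) / (1 − p₀).
PS = (0.39607 − 0.2661) / (1 − 0.2661) = 0.12997 / 0.7339 ≈ 0.1771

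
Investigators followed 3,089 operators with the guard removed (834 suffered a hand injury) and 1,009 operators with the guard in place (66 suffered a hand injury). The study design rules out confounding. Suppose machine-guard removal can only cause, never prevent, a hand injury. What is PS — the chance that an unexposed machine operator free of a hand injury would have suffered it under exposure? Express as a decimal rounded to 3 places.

p₁ = P(outcome | exposed) = 834/3089 = 0.26999
p₀ = P(outcome | unexposed) = 66/1009 = 0.065411
Under exogeneity and monotonicity, PS = (p₁ − p₀) / (1 − p₀).
PS = (0.26999 − 0.065411) / (1 − 0.065411) = 0.20458 / 0.93459 ≈ 0.2189

PS ≈ 0.219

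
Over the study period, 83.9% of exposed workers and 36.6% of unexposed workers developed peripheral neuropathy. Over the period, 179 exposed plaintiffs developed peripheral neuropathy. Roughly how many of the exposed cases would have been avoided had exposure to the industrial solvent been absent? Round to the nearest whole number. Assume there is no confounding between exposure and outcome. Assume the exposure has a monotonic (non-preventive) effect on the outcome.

p₁ = 0.839, p₀ = 0.366.
PN = (p₁ − p₀)/p₁ = (0.839 − 0.366) / 0.839 ≈ 0.56377.
Attributable cases ≈ PN × (exposed cases) = 0.56377 × 179 ≈ 100.91.

about 101 cases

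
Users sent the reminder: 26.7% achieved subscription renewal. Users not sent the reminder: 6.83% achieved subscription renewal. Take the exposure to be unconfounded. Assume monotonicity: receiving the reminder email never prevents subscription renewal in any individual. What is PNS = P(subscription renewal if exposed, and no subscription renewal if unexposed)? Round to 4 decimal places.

PNS ≈ 0.1987

p₁ = 0.267, p₀ = 0.0683.
Under exogeneity and monotonicity, PNS = p₁ − p₀.
PNS = 0.267 − 0.0683 = 0.1987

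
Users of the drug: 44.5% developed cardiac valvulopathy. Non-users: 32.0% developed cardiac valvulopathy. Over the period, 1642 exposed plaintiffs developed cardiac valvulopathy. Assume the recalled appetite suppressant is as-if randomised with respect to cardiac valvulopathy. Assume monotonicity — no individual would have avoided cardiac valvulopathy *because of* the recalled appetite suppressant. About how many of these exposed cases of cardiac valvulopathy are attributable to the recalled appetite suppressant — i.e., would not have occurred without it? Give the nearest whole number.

about 461 cases

p₁ = 0.445, p₀ = 0.32.
PN = (p₁ − p₀)/p₁ = (0.445 − 0.32) / 0.445 ≈ 0.28090.
Attributable cases ≈ PN × (exposed cases) = 0.28090 × 1642 ≈ 461.24.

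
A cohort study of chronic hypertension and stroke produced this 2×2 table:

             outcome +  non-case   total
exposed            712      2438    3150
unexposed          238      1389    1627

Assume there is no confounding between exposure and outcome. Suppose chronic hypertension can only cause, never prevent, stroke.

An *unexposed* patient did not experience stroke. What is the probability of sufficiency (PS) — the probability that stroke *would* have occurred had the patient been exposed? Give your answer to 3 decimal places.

PS ≈ 0.093

p₁ = P(outcome | exposed) = 712/3150 = 0.22603
p₀ = P(outcome | unexposed) = 238/1627 = 0.14628
Under exogeneity and monotonicity, PS = (p₁ − p₀) / (1 − p₀).
PS = (0.22603 − 0.14628) / (1 − 0.14628) = 0.07975 / 0.85372 ≈ 0.0934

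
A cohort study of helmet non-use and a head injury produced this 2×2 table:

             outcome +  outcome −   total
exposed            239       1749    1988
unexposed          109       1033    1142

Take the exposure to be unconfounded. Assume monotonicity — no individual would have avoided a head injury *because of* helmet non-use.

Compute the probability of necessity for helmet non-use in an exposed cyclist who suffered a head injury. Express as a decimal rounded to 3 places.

p₁ = P(outcome | exposed) = 239/1988 = 0.12022
p₀ = P(outcome | unexposed) = 109/1142 = 0.095447
Under exogeneity and monotonicity, PN = (p₁ − p₀)/p₁.
PN = (0.12022 − 0.095447) / 0.12022 ≈ 0.2061

PN ≈ 0.206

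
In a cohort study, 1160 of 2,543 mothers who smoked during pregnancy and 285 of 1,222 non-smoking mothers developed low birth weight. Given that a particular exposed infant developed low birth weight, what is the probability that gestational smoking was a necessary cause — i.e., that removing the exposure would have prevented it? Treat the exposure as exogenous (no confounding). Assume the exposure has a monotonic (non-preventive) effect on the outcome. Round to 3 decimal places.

PN ≈ 0.489

p₁ = P(outcome | exposed) = 1160/2543 = 0.45615
p₀ = P(outcome | unexposed) = 285/1222 = 0.23322
Under exogeneity and monotonicity, PN = (p₁ − p₀) / p₁.
PN = (0.45615 − 0.23322) / 0.45615 = 0.22293 / 0.45615 ≈ 0.4887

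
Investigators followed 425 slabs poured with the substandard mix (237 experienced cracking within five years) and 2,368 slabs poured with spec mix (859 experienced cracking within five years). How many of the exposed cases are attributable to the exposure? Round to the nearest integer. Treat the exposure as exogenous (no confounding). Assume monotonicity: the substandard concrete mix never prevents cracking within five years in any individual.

p₁ = P(outcome | exposed) = 237/425 = 0.55765
p₀ = P(outcome | unexposed) = 859/2368 = 0.36275
PN = (p₁ − p₀)/p₁ = (0.55765 − 0.36275) / 0.55765 ≈ 0.34949.
Attributable cases ≈ PN × (exposed cases) = 0.34949 × 237 ≈ 82.83.

about 83 cases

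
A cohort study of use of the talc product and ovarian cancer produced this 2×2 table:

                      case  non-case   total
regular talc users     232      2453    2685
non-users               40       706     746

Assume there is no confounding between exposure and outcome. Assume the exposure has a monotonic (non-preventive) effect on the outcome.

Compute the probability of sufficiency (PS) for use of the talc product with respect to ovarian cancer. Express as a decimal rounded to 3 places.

PS ≈ 0.035

p₁ = P(outcome | exposed) = 232/2685 = 0.086406
p₀ = P(outcome | unexposed) = 40/746 = 0.053619
Under exogeneity and monotonicity, PS = (p₁ − p₀)/(1 − p₀).
PS = (0.086406 − 0.053619) / 0.94638 ≈ 0.0346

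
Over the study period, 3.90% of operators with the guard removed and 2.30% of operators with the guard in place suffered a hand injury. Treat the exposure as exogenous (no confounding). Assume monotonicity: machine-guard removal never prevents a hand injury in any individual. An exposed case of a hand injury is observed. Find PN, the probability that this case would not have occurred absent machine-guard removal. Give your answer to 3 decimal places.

p₁ = 0.039, p₀ = 0.023.
Under exogeneity and monotonicity, PN = (p₁ − p₀) / p₁.
PN = (0.039 − 0.023) / 0.039 = 0.016 / 0.039 ≈ 0.4103

PN ≈ 0.410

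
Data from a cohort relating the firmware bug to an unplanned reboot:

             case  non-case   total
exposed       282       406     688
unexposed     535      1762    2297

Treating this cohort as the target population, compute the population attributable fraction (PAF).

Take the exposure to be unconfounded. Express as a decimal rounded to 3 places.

p₁ = P(outcome | exposed) = 282/688 = 0.40988
p₀ = P(outcome | unexposed) = 535/2297 = 0.23291
Exposure prevalence π = 688/2985 = 0.23049; overall risk P(Y=1) = 0.2737.
Under exogeneity, PAF = [P(Y=1) − p₀]/P(Y=1).
PAF = (0.2737 − 0.23291) / 0.2737 ≈ 0.1490

PAF ≈ 0.149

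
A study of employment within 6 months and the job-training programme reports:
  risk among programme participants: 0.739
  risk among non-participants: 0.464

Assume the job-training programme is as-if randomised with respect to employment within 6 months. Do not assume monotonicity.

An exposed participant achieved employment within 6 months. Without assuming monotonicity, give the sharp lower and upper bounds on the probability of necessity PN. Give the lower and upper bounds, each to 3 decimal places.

0.372 ≤ PN ≤ 0.725

Let p₁ = 0.739, p₀ = 0.464.
Under exogeneity alone the bounds on PN are max{0,(p₁−p₀)/p₁} ≤ PN ≤ min{1,(1−p₀)/p₁}.
  lower = (p₁ − p₀)/p₁ = 0.275 / 0.739 ≈ 0.3721
  upper = min{1, (1 − p₀)/p₁} = 0.536 / 0.739 ≈ 0.7253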